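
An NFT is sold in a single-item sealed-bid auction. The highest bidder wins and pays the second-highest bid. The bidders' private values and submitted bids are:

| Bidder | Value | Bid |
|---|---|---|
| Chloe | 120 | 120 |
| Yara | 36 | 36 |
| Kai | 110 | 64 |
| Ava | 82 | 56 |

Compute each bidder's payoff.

Chloe 56, Yara 0, Kai 0, Ava 0.

Ranking the bids: Chloe 120, then Kai 64, then Ava 56, then Yara 36.
Chloe has the top bid and wins; the price is the second-highest bid, 64.
Chloe's payoff = 120 − 64 = 56. All other bidders lose, so their payoff is 0.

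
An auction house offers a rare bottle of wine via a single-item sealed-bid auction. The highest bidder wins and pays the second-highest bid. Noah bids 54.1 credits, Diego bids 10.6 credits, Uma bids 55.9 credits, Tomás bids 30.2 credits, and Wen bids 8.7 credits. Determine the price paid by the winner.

Ranking the bids: Uma 55.9 credits, then Noah 54.1 credits, then Tomás 30.2 credits, then Diego 10.6 credits, then Wen 8.7 credits.
Uma has the highest bid, so Uma wins.
The second-highest bid is 54.1 credits, so that is what Uma pays.

54.1 credits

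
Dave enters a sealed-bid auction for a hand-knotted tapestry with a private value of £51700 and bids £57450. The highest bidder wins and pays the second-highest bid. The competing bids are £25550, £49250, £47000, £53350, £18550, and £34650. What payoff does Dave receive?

Highest competing bid: £53350.
Dave's bid £57450 is the highest overall, so Dave wins and pays the second-highest bid, £53350.
Payoff = value − price = £51700 − £53350 = -£1650.
Overbidding won the item at a price above value — truthful bidding would have avoided this loss.

-£1650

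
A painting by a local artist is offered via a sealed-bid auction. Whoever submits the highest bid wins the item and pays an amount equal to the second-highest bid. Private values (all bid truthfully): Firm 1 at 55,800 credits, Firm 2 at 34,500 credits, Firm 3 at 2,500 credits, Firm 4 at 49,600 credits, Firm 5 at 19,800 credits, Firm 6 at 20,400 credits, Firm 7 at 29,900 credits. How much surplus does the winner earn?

Bids in descending order: Firm 1 55,800 credits; Firm 4 49,600 credits; Firm 2 34,500 credits; Firm 7 29,900 credits; Firm 6 20,400 credits; Firm 5 19,800 credits; Firm 3 2,500 credits.
Firm 1 wins with the top bid and pays the second-highest, 49,600 credits.
Surplus = 55,800 credits − 49,600 credits = 6,200 credits.

Winner's surplus: 6,200 credits.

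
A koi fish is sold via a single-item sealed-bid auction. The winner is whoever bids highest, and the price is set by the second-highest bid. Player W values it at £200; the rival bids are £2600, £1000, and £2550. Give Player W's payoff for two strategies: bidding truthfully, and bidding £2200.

(a) £0  (b) £0

The highest competing bid is £2600.
Bidding truthfully at £200: the top bid is £2600 (a rival), so Player W loses. Payoff = £0.
Bidding £2200: the top bid is £2600 (a rival), so Player W loses. Payoff = £0.
The bid only affects whether you win, not the price — here both bids land on the same side of the top rival bid, so the deviation is payoff-neutral.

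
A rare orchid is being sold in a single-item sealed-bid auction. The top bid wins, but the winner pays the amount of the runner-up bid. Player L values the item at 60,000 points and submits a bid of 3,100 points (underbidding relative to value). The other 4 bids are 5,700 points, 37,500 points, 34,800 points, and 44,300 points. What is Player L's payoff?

Player L's payoff: 0 points.

Highest competing bid: 44,300 points.
Player L's bid 3,100 points is not the highest, so Player L loses, pays nothing, and earns zero payoff.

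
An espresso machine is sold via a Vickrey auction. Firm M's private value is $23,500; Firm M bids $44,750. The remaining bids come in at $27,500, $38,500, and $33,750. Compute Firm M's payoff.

Highest competing bid: $38,500.
Firm M's bid $44,750 is the highest overall, so Firm M wins and pays the second-highest bid, $38,500.
Payoff = value − price = $23,500 − $38,500 = -$15,000.
Overbidding won the item at a price above value — truthful bidding would have avoided this loss.

Payoff = -$15,000.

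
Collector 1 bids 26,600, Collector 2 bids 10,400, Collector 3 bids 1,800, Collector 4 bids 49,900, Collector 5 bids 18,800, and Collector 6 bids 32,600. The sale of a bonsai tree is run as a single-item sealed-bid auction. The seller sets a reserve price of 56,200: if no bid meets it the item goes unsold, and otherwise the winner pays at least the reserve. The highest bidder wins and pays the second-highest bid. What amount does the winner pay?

unsold

Ranking the bids: Collector 4 49,900, then Collector 6 32,600, then Collector 1 26,600, then Collector 5 18,800, then Collector 2 10,400, then Collector 3 1,800.
The top bid 49,900 is below the reserve 56,200, so the item goes unsold and nothing is paid.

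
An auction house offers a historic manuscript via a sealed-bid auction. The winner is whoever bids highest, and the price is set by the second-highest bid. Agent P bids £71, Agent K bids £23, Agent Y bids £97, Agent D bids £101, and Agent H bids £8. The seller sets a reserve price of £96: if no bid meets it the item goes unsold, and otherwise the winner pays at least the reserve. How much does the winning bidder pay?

£97

Sorted high to low: Agent D £101, then Agent Y £97, then Agent P £71, then Agent K £23, then Agent H £8.
Agent D has the highest bid, so Agent D wins.
The second-highest bid is £97, which exceeds the reserve, so that sets the price.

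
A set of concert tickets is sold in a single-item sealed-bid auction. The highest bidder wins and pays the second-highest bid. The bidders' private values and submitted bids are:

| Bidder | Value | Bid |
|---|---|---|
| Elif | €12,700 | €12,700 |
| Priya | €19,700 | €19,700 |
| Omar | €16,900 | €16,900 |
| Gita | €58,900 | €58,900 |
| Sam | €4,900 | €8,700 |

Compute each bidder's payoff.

Payoffs: Elif €0, Priya €0, Omar €0, Gita €39,200, Sam €0.

Ordered from highest: Gita €58,900, then Priya €19,700, then Omar €16,900, then Elif €12,700, then Sam €8,700.
Gita has the top bid and wins; the price is the second-highest bid, €19,700.
Gita's payoff = €58,900 − €19,700 = €39,200. All other bidders lose, so their payoff is 0.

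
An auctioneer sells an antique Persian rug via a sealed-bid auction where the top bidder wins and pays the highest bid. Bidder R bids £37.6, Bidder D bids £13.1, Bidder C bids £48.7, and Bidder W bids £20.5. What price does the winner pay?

Bids in descending order: Bidder C £48.7, then Bidder R £37.6, then Bidder W £20.5, then Bidder D £13.1.
Bidder C is the highest bidder, so Bidder C wins.
Under the first-price rule, the price is the highest bid: £48.7.

Price paid: £48.7.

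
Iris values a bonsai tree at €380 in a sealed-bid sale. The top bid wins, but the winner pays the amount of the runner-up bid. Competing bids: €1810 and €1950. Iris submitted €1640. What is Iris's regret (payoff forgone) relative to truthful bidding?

€0

The highest competing bid is €1950.
Bidding truthfully at €380: the top bid is €1950 (a rival), so Iris loses. Payoff = €0.
Bidding €1640: the top bid is €1950 (a rival), so Iris loses. Payoff = €0.
Regret = truthful payoff − actual payoff = €0 − €0 = €0.
The bid only affects whether you win, not the price — here both bids land on the same side of the top rival bid, so the deviation is payoff-neutral.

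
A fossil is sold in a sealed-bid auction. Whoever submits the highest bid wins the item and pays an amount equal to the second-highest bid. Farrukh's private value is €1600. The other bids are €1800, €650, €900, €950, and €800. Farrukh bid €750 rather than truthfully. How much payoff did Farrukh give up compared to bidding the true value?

€0

The highest competing bid is €1800.
Bidding truthfully at €1600: the top bid is €1800 (a rival), so Farrukh loses. Payoff = €0.
Bidding €750: the top bid is €1800 (a rival), so Farrukh loses. Payoff = €0.
Regret = truthful payoff − actual payoff = €0 − €0 = €0.
The bid only affects whether you win, not the price — here both bids land on the same side of the top rival bid, so the deviation is payoff-neutral.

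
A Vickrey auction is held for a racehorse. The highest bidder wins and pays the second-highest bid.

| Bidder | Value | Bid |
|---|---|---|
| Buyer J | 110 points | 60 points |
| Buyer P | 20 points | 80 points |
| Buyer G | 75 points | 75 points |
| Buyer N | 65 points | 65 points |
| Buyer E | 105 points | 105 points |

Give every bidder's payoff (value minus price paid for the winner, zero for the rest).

Ranking the bids: Buyer E 105 points > Buyer P 80 points > Buyer G 75 points > Buyer N 65 points > Buyer J 60 points.
Buyer E has the top bid and wins; the price is the second-highest bid, 80 points.
Buyer E's payoff = 105 points − 80 points = 25 points. All other bidders lose, so their payoff is 0.

Buyer J 0 points, Buyer P 0 points, Buyer G 0 points, Buyer N 0 points, Buyer E 25 points.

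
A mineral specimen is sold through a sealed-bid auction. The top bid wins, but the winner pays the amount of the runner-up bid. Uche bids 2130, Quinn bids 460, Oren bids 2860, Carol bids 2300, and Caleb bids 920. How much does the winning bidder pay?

Sorted high to low: Oren 2860 > Carol 2300 > Uche 2130 > Caleb 920 > Quinn 460.
Oren has the highest bid, so Oren wins.
The second-highest bid is 2300, so that is what Oren pays.

2300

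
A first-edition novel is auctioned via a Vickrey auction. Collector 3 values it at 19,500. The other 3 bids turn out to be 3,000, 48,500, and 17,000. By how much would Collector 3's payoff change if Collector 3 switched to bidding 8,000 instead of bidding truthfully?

Change in payoff: 0.

The highest competing bid is 48,500.
Bidding truthfully at 19,500: the top bid is 48,500 (a rival), so Collector 3 loses. Payoff = 0.
Bidding 8,000: the top bid is 48,500 (a rival), so Collector 3 loses. Payoff = 0.
Change = 0 − 0 = 0.
The bid only affects whether you win, not the price — here both bids land on the same side of the top rival bid, so the deviation is payoff-neutral.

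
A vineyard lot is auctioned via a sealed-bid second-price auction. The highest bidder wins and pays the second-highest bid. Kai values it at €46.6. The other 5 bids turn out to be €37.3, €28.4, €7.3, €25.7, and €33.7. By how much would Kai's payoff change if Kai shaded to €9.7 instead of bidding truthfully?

Change in payoff: -€9.3.

The highest competing bid is €37.3.
Bidding truthfully at €46.6: Kai has the top bid, wins, and pays the second-highest bid €37.3. Payoff = €46.6 − €37.3 = €9.3.
Bidding €9.7: the top bid is €37.3 (a rival), so Kai loses. Payoff = €0.0.
Change = €0.0 − €9.3 = -€9.3.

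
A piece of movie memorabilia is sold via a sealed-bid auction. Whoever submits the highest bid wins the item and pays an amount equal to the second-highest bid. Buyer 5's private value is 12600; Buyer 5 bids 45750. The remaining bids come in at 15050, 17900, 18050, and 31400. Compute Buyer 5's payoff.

Highest competing bid: 31400.
Buyer 5's bid 45750 is the highest overall, so Buyer 5 wins and pays the second-highest bid, 31400.
Payoff = value − price = 12600 − 31400 = -18800.

The bidder's payoff: -18800.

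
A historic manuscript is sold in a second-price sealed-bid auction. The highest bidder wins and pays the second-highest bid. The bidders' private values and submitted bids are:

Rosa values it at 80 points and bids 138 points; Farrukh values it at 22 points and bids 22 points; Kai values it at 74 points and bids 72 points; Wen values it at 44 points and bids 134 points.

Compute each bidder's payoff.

Payoffs: Rosa -54 points, Farrukh 0 points, Kai 0 points, Wen 0 points.

Bids in descending order: Rosa 138 points > Wen 134 points > Kai 72 points > Farrukh 22 points.
Rosa has the top bid and wins; the price is the second-highest bid, 134 points.
Rosa's payoff = 80 points − 134 points = -54 points. All other bidders lose, so their payoff is 0.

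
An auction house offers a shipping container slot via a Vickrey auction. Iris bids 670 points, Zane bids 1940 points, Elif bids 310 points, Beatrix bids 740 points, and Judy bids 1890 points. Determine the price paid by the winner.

1890 points

Bids in descending order: Zane 1940 points > Judy 1890 points > Beatrix 740 points > Iris 670 points > Elif 310 points.
Zane has the highest bid, so Zane wins.
The second-highest bid is 1890 points, so that is what Zane pays.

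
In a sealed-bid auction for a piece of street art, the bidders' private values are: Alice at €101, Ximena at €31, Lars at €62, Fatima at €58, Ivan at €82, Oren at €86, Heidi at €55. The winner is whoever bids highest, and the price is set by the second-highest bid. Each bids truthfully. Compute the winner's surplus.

Surplus = €15.

Bids in descending order: Alice €101, then Oren €86, then Ivan €82, then Lars €62, then Fatima €58, then Heidi €55, then Ximena €31.
Alice wins with the top bid and pays the second-highest, €86.
Surplus = €101 − €86 = €15.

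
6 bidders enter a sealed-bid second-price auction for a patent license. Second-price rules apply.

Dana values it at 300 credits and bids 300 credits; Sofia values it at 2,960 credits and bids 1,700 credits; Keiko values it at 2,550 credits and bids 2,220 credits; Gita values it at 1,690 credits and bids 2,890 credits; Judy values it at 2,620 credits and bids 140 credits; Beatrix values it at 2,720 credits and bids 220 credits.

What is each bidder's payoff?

Payoffs: Dana 0 credits, Sofia 0 credits, Keiko 0 credits, Gita -530 credits, Judy 0 credits, Beatrix 0 credits.

Ranking the bids: Gita 2,890 credits, then Keiko 2,220 credits, then Sofia 1,700 credits, then Dana 300 credits, then Beatrix 220 credits, then Judy 140 credits.
Gita has the top bid and wins; the price is the second-highest bid, 2,220 credits.
Gita's payoff = 1,690 credits − 2,220 credits = -530 credits. All other bidders lose, so their payoff is 0.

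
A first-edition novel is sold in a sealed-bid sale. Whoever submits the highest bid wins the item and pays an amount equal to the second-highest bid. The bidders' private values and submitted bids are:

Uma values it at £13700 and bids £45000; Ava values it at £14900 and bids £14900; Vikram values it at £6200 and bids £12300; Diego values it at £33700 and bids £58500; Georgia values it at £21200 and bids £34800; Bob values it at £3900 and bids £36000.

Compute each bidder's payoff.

Ranking the bids: Diego £58500; Uma £45000; Bob £36000; Georgia £34800; Ava £14900; Vikram £12300.
Diego has the top bid and wins; the price is the second-highest bid, £45000.
Diego's payoff = £33700 − £45000 = -£11300. All other bidders lose, so their payoff is 0.

Payoffs: Uma £0, Ava £0, Vikram £0, Diego -£11300, Georgia £0, Bob £0.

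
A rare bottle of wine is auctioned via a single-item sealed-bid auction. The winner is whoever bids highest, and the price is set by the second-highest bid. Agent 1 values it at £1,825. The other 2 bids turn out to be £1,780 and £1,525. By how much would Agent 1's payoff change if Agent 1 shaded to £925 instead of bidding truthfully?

-£45

The highest competing bid is £1,780.
Bidding truthfully at £1,825: Agent 1 has the top bid, wins, and pays the second-highest bid £1,780. Payoff = £1,825 − £1,780 = £45.
Bidding £925: the top bid is £1,780 (a rival), so Agent 1 loses. Payoff = £0.
Change = £0 − £45 = -£45.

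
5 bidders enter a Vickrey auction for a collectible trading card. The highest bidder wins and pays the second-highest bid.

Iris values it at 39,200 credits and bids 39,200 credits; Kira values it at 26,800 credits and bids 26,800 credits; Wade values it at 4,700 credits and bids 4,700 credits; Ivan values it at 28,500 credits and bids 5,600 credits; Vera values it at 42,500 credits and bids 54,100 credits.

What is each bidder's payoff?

Payoffs: Iris 0 credits, Kira 0 credits, Wade 0 credits, Ivan 0 credits, Vera 3,300 credits.

Bids in descending order: Vera 54,100 credits; Iris 39,200 credits; Kira 26,800 credits; Ivan 5,600 credits; Wade 4,700 credits.
Vera has the top bid and wins; the price is the second-highest bid, 39,200 credits.
Vera's payoff = 42,500 credits − 39,200 credits = 3,300 credits. All other bidders lose, so their payoff is 0.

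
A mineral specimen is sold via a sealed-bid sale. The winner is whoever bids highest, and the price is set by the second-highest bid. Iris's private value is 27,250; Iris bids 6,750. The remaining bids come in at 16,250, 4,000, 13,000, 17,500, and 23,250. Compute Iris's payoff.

Iris's payoff: 0.

Highest competing bid: 23,250.
Iris's bid 6,750 is not the highest, so Iris loses, pays nothing, and earns zero payoff.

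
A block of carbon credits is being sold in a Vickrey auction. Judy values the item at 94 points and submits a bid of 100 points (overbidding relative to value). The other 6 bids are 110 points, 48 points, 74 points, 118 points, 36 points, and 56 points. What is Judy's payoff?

Highest competing bid: 118 points.
Judy's bid 100 points is not the highest, so Judy loses, pays nothing, and earns zero payoff.

Judy's payoff: 0 points.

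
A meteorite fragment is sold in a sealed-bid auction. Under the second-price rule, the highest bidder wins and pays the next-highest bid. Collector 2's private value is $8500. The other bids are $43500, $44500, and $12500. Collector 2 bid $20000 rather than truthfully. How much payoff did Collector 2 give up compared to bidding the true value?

The highest competing bid is $44500.
Bidding truthfully at $8500: the top bid is $44500 (a rival), so Collector 2 loses. Payoff = $0.
Bidding $20000: the top bid is $44500 (a rival), so Collector 2 loses. Payoff = $0.
Regret = truthful payoff − actual payoff = $0 − $0 = $0.
The bid only affects whether you win, not the price — here both bids land on the same side of the top rival bid, so the deviation is payoff-neutral.

Regret: $0.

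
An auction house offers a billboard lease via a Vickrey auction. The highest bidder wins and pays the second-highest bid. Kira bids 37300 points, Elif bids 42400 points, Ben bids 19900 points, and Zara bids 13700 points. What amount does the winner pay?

Bids in descending order: Elif 42400 points > Kira 37300 points > Ben 19900 points > Zara 13700 points.
Elif has the highest bid, so Elif wins.
The second-highest bid is 37300 points, so that is what Elif pays.

Price paid: 37300 points.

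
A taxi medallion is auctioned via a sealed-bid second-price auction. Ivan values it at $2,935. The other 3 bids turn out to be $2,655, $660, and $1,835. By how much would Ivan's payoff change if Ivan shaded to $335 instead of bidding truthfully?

The highest competing bid is $2,655.
Bidding truthfully at $2,935: Ivan has the top bid, wins, and pays the second-highest bid $2,655. Payoff = $2,935 − $2,655 = $280.
Bidding $335: the top bid is $2,655 (a rival), so Ivan loses. Payoff = $0.
Change = $0 − $280 = -$280.

Payoff change: -$280.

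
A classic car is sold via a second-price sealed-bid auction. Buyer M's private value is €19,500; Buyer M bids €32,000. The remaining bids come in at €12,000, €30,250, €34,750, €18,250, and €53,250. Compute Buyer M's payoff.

Highest competing bid: €53,250.
Buyer M's bid €32,000 is not the highest, so Buyer M loses, pays nothing, and earns zero payoff.

€0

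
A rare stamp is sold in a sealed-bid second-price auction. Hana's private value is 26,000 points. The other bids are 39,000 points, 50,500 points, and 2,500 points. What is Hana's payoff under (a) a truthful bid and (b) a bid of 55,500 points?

Truthful: 0 points; alternative: -24,500 points.

The highest competing bid is 50,500 points.
Bidding truthfully at 26,000 points: the top bid is 50,500 points (a rival), so Hana loses. Payoff = 0 points.
Bidding 55,500 points: Hana has the top bid, wins, and pays the second-highest bid 50,500 points. Payoff = 26,000 points − 50,500 points = -24,500 points.
Deviating from a truthful bid can only lose payoff in a second-price auction — never gain.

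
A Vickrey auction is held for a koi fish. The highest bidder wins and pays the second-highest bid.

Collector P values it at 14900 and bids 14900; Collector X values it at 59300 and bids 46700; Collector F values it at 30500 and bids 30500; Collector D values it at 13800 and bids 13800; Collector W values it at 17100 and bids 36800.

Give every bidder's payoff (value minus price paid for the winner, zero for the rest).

Sorted high to low: Collector X 46700, then Collector W 36800, then Collector F 30500, then Collector P 14900, then Collector D 13800.
Collector X has the top bid and wins; the price is the second-highest bid, 36800.
Collector X's payoff = 59300 − 36800 = 22500. All other bidders lose, so their payoff is 0.

Payoffs: Collector P 0, Collector X 22500, Collector F 0, Collector D 0, Collector W 0.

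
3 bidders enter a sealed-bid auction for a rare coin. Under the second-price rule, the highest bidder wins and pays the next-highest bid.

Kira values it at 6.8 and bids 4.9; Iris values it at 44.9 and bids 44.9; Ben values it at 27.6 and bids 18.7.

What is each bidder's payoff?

Kira 0.0, Iris 26.2, Ben 0.0.

Ordered from highest: Iris 44.9, then Ben 18.7, then Kira 4.9.
Iris has the top bid and wins; the price is the second-highest bid, 18.7.
Iris's payoff = 44.9 − 18.7 = 26.2. All other bidders lose, so their payoff is 0.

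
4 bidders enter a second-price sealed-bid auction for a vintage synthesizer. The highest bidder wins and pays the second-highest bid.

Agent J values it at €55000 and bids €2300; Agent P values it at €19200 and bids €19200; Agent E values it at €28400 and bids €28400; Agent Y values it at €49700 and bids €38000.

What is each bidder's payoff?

Bids in descending order: Agent Y €38000, then Agent E €28400, then Agent P €19200, then Agent J €2300.
Agent Y has the top bid and wins; the price is the second-highest bid, €28400.
Agent Y's payoff = €49700 − €28400 = €21300. All other bidders lose, so their payoff is 0.

Agent J €0, Agent P €0, Agent E €0, Agent Y €21300.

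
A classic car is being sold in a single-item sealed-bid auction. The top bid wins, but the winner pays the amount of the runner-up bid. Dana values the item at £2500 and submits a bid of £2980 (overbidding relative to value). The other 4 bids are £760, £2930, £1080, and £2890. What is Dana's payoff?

-£430

Highest competing bid: £2930.
Dana's bid £2980 is the highest overall, so Dana wins and pays the second-highest bid, £2930.
Payoff = value − price = £2500 − £2930 = -£430.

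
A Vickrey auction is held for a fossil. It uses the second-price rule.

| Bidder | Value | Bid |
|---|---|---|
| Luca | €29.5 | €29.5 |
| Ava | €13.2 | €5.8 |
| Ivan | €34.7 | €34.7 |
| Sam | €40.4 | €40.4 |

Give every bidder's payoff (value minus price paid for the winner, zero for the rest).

Luca €0.0, Ava €0.0, Ivan €0.0, Sam €5.7.

Sorted high to low: Sam €40.4; Ivan €34.7; Luca €29.5; Ava €5.8.
Sam has the top bid and wins; the price is the second-highest bid, €34.7.
Sam's payoff = €40.4 − €34.7 = €5.7. All other bidders lose, so their payoff is 0.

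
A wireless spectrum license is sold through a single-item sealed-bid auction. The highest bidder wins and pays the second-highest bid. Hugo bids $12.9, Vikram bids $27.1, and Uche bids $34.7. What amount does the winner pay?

The winner pays $27.1.

Sorted high to low: Uche $34.7, then Vikram $27.1, then Hugo $12.9.
Uche has the highest bid, so Uche wins.
The second-highest bid is $27.1, so that is what Uche pays.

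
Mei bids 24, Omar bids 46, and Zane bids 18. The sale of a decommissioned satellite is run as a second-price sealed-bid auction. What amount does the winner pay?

Bids in descending order: Omar 46; Mei 24; Zane 18.
Omar has the highest bid, so Omar wins.
The second-highest bid is 24, so that is what Omar pays.

24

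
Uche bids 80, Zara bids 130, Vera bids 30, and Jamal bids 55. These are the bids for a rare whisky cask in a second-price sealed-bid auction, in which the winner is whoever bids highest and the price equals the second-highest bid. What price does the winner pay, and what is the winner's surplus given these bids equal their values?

Bids in descending order: Zara 130 > Uche 80 > Jamal 55 > Vera 30.
Zara is the highest bidder, so Zara wins.
Under the second-price rule, the price is the second-highest bid: 80.
Surplus = 130 − 80 = 50.

The winner pays 80 for a surplus of 50.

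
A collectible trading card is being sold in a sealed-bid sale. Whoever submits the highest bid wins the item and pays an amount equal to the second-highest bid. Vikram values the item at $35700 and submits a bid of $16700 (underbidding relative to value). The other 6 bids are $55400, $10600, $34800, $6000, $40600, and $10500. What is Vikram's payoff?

Vikram's payoff: $0.

Highest competing bid: $55400.
Vikram's bid $16700 is not the highest, so Vikram loses, pays nothing, and earns zero payoff.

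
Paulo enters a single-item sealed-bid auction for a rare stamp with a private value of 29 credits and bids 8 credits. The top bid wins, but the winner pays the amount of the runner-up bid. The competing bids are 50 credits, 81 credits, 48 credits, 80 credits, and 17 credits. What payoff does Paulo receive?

Highest competing bid: 81 credits.
Paulo's bid 8 credits is not the highest, so Paulo loses, pays nothing, and earns zero payoff.

Paulo's payoff: 0 credits.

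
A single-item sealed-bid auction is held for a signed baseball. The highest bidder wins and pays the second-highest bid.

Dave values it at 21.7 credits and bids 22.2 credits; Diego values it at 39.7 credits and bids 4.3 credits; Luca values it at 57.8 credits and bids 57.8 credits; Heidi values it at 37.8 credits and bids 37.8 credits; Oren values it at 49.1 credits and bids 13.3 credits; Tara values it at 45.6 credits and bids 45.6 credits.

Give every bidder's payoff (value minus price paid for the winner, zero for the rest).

Dave 0.0 credits, Diego 0.0 credits, Luca 12.2 credits, Heidi 0.0 credits, Oren 0.0 credits, Tara 0.0 credits.

Sorted high to low: Luca 57.8 credits, then Tara 45.6 credits, then Heidi 37.8 credits, then Dave 22.2 credits, then Oren 13.3 credits, then Diego 4.3 credits.
Luca has the top bid and wins; the price is the second-highest bid, 45.6 credits.
Luca's payoff = 57.8 credits − 45.6 credits = 12.2 credits. All other bidders lose, so their payoff is 0.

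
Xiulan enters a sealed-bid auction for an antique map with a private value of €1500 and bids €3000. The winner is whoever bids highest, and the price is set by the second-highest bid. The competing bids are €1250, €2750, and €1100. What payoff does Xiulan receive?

Highest competing bid: €2750.
Xiulan's bid €3000 is the highest overall, so Xiulan wins and pays the second-highest bid, €2750.
Payoff = value − price = €1500 − €2750 = -€1250.

Xiulan's payoff: -€1250.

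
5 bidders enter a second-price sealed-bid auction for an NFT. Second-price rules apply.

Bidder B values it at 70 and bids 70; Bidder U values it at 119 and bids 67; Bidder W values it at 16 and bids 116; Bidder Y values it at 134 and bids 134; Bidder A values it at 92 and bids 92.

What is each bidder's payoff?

Payoffs: Bidder B 0, Bidder U 0, Bidder W 0, Bidder Y 18, Bidder A 0.

Sorted high to low: Bidder Y 134, then Bidder W 116, then Bidder A 92, then Bidder B 70, then Bidder U 67.
Bidder Y has the top bid and wins; the price is the second-highest bid, 116.
Bidder Y's payoff = 134 − 116 = 18. All other bidders lose, so their payoff is 0.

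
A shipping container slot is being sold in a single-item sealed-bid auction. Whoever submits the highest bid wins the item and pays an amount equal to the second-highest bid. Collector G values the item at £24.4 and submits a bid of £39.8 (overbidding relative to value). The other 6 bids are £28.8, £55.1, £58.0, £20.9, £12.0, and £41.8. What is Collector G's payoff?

Payoff = £0.0.

Highest competing bid: £58.0.
Collector G's bid £39.8 is not the highest, so Collector G loses, pays nothing, and earns zero payoff.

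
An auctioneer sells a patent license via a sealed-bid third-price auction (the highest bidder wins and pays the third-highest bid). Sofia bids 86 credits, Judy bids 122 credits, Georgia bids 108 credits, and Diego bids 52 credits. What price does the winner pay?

Sorted high to low: Judy 122 credits; Georgia 108 credits; Sofia 86 credits; Diego 52 credits.
Judy is the highest bidder, so Judy wins.
Under the third-price rule, the price is the third-highest bid: 86 credits.

Price paid: 86 credits.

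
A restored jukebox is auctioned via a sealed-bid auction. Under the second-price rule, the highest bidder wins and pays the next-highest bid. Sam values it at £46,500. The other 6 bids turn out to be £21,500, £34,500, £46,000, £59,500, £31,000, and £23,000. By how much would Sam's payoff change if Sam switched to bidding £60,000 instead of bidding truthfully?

The highest competing bid is £59,500.
Bidding truthfully at £46,500: the top bid is £59,500 (a rival), so Sam loses. Payoff = £0.
Bidding £60,000: Sam has the top bid, wins, and pays the second-highest bid £59,500. Payoff = £46,500 − £59,500 = -£13,000.
Change = -£13,000 − £0 = -£13,000.

Change in payoff: -£13,000.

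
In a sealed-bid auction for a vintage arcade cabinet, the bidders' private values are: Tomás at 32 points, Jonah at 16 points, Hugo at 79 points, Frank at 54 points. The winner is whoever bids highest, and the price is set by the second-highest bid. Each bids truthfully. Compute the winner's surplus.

Winner's surplus: 25 points.

Ranking the bids: Hugo 79 points, then Frank 54 points, then Tomás 32 points, then Jonah 16 points.
Hugo wins with the top bid and pays the second-highest, 54 points.
Surplus = 79 points − 54 points = 25 points.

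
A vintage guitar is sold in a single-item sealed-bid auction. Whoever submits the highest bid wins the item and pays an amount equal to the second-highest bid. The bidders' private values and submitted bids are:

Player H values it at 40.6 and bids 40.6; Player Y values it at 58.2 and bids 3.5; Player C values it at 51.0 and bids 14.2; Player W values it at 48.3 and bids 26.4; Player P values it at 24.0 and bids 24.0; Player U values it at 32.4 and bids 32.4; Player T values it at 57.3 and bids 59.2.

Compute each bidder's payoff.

Player H 0.0, Player Y 0.0, Player C 0.0, Player W 0.0, Player P 0.0, Player U 0.0, Player T 16.7.

Ordered from highest: Player T 59.2 > Player H 40.6 > Player U 32.4 > Player W 26.4 > Player P 24.0 > Player C 14.2 > Player Y 3.5.
Player T has the top bid and wins; the price is the second-highest bid, 40.6.
Player T's payoff = 57.3 − 40.6 = 16.7. All other bidders lose, so their payoff is 0.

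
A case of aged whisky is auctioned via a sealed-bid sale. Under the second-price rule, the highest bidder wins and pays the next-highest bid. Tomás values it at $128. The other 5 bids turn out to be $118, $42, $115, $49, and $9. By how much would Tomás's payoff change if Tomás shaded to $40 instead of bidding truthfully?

Payoff change: -$10.

The highest competing bid is $118.
Bidding truthfully at $128: Tomás has the top bid, wins, and pays the second-highest bid $118. Payoff = $128 − $118 = $10.
Bidding $40: the top bid is $118 (a rival), so Tomás loses. Payoff = $0.
Change = $0 − $10 = -$10.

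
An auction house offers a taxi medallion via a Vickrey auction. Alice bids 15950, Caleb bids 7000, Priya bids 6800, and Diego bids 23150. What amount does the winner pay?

Price paid: 15950.

Ordered from highest: Diego 23150 > Alice 15950 > Caleb 7000 > Priya 6800.
Diego has the highest bid, so Diego wins.
The second-highest bid is 15950, so that is what Diego pays.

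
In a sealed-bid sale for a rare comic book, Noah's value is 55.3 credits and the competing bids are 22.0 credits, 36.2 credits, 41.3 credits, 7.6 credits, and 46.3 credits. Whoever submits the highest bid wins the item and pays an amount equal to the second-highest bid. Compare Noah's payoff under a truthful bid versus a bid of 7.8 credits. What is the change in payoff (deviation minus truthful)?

The highest competing bid is 46.3 credits.
Bidding truthfully at 55.3 credits: Noah has the top bid, wins, and pays the second-highest bid 46.3 credits. Payoff = 55.3 credits − 46.3 credits = 9.0 credits.
Bidding 7.8 credits: the top bid is 46.3 credits (a rival), so Noah loses. Payoff = 0.0 credits.
Change = 0.0 credits − 9.0 credits = -9.0 credits.

-9.0 credits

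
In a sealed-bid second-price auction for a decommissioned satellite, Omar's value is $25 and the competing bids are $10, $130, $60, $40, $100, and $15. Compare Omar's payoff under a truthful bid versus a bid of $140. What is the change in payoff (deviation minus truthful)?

The highest competing bid is $130.
Bidding truthfully at $25: the top bid is $130 (a rival), so Omar loses. Payoff = $0.
Bidding $140: Omar has the top bid, wins, and pays the second-highest bid $130. Payoff = $25 − $130 = -$105.
Change = -$105 − $0 = -$105.

Change in payoff: -$105.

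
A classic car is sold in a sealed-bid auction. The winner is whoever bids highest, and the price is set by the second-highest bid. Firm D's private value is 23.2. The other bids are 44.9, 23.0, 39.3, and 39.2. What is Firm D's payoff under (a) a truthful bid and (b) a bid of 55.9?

Truthful: 0.0; alternative: -21.7.

The highest competing bid is 44.9.
Bidding truthfully at 23.2: the top bid is 44.9 (a rival), so Firm D loses. Payoff = 0.0.
Bidding 55.9: Firm D has the top bid, wins, and pays the second-highest bid 44.9. Payoff = 23.2 − 44.9 = -21.7.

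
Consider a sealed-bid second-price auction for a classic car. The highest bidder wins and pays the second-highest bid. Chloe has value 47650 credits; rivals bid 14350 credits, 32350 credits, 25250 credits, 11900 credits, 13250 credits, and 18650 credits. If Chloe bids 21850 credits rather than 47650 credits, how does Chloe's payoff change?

-15300 credits

The highest competing bid is 32350 credits.
Bidding truthfully at 47650 credits: Chloe has the top bid, wins, and pays the second-highest bid 32350 credits. Payoff = 47650 credits − 32350 credits = 15300 credits.
Bidding 21850 credits: the top bid is 32350 credits (a rival), so Chloe loses. Payoff = 0 credits.
Change = 0 credits − 15300 credits = -15300 credits.
This is the dominant-strategy logic: truthful bidding weakly beats any alternative.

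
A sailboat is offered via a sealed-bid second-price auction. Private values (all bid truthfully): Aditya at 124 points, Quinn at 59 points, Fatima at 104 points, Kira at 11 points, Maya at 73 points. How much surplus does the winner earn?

Bids in descending order: Aditya 124 points > Fatima 104 points > Maya 73 points > Quinn 59 points > Kira 11 points.
Aditya wins with the top bid and pays the second-highest, 104 points.
Surplus = 124 points − 104 points = 20 points.

Surplus = 20 points.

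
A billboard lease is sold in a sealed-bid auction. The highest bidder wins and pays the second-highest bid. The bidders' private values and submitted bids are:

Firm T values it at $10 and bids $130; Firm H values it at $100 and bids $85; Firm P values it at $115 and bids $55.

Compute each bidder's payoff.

Firm T -$75, Firm H $0, Firm P $0.

Ranking the bids: Firm T $130; Firm H $85; Firm P $55.
Firm T has the top bid and wins; the price is the second-highest bid, $85.
Firm T's payoff = $10 − $85 = -$75. All other bidders lose, so their payoff is 0.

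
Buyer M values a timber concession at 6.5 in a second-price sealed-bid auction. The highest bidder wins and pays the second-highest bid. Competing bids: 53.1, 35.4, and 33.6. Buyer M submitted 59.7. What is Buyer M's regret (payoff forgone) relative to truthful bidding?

46.6

The highest competing bid is 53.1.
Bidding truthfully at 6.5: the top bid is 53.1 (a rival), so Buyer M loses. Payoff = 0.0.
Bidding 59.7: Buyer M has the top bid, wins, and pays the second-highest bid 53.1. Payoff = 6.5 − 53.1 = -46.6.
Regret = truthful payoff − actual payoff = 0.0 − -46.6 = 46.6.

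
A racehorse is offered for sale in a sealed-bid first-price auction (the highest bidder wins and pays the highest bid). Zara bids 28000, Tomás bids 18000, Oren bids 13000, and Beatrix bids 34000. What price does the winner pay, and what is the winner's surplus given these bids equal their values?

Bids in descending order: Beatrix 34000 > Zara 28000 > Tomás 18000 > Oren 13000.
Beatrix is the highest bidder, so Beatrix wins.
Under the first-price rule, the price is the highest bid: 34000.
Surplus = 34000 − 34000 = 0.

The winner pays 34000 for a surplus of 0.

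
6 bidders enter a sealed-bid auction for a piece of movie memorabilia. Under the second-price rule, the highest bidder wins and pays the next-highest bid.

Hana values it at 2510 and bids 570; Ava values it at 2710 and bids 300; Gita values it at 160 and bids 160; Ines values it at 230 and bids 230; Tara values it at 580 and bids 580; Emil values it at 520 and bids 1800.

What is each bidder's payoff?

Sorted high to low: Emil 1800, then Tara 580, then Hana 570, then Ava 300, then Ines 230, then Gita 160.
Emil has the top bid and wins; the price is the second-highest bid, 580.
Emil's payoff = 520 − 580 = -60. All other bidders lose, so their payoff is 0.

Payoffs: Hana 0, Ava 0, Gita 0, Ines 0, Tara 0, Emil -60.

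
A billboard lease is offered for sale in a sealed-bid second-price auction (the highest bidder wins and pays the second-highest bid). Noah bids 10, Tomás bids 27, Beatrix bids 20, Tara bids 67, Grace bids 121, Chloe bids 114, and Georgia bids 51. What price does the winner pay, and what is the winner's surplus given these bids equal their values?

Sorted high to low: Grace 121, then Chloe 114, then Tara 67, then Georgia 51, then Tomás 27, then Beatrix 20, then Noah 10.
Grace is the highest bidder, so Grace wins.
Under the second-price rule, the price is the second-highest bid: 114.
Surplus = 121 − 114 = 7.

The winner pays 114 for a surplus of 7.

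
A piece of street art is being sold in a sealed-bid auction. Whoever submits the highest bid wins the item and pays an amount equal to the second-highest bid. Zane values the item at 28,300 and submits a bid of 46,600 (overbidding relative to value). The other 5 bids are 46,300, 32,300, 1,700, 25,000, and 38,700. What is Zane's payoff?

Highest competing bid: 46,300.
Zane's bid 46,600 is the highest overall, so Zane wins and pays the second-highest bid, 46,300.
Payoff = value − price = 28,300 − 46,300 = -18,000.
Overbidding won the item at a price above value — truthful bidding would have avoided this loss.

Zane's payoff: -18,000.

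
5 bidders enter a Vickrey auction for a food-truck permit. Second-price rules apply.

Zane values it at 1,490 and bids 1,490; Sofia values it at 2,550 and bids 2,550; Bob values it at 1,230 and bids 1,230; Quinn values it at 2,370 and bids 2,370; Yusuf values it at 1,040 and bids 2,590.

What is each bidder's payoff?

Bids in descending order: Yusuf 2,590 > Sofia 2,550 > Quinn 2,370 > Zane 1,490 > Bob 1,230.
Yusuf has the top bid and wins; the price is the second-highest bid, 2,550.
Yusuf's payoff = 1,040 − 2,550 = -1,510. All other bidders lose, so their payoff is 0.

Payoffs: Zane 0, Sofia 0, Bob 0, Quinn 0, Yusuf -1,510.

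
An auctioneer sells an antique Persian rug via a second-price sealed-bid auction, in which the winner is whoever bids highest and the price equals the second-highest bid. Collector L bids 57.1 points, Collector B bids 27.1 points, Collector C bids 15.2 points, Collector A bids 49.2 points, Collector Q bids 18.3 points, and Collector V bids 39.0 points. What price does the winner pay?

Ordered from highest: Collector L 57.1 points > Collector A 49.2 points > Collector V 39.0 points > Collector B 27.1 points > Collector Q 18.3 points > Collector C 15.2 points.
Collector L is the highest bidder, so Collector L wins.
Under the second-price rule, the price is the second-highest bid: 49.2 points.

The winner pays 49.2 points.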